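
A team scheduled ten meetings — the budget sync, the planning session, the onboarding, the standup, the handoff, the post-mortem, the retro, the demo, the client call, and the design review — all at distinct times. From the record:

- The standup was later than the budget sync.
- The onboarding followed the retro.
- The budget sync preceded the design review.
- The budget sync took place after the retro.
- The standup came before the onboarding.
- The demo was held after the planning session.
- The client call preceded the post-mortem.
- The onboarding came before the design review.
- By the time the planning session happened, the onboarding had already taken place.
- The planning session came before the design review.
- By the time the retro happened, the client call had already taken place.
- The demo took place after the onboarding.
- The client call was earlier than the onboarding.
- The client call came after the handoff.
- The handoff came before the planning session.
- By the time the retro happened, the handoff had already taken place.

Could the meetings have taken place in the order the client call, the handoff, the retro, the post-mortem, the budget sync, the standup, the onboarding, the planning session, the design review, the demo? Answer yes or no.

no

The constraints require the handoff before the client call, but in the proposed sequence the client call appears ahead of the handoff. That one violation is enough.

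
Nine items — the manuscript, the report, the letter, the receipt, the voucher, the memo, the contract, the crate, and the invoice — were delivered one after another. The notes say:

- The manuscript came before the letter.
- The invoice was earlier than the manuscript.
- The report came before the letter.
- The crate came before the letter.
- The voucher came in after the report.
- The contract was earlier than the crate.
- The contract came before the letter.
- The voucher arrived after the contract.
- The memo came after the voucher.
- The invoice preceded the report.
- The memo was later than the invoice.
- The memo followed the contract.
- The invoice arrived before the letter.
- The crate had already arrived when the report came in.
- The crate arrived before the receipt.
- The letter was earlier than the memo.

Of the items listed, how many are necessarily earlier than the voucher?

Directly stated before the voucher: the contract and the report.
The crate reaches the voucher via the crate → the report → the voucher.
The invoice reaches the voucher via the invoice → the report → the voucher.
That's the contract, the crate, the invoice, and the report — 4 in all.

4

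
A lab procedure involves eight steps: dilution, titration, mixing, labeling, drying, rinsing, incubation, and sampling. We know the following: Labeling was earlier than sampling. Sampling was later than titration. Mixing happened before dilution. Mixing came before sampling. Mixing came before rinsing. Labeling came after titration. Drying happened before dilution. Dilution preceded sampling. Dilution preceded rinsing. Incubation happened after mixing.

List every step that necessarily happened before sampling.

dilution, drying, labeling, mixing, titration

Directly stated before sampling: dilution, labeling, mixing, and titration.
Drying reaches sampling via drying → dilution → sampling.
No chain forces incubation (or any of the others) ahead of sampling.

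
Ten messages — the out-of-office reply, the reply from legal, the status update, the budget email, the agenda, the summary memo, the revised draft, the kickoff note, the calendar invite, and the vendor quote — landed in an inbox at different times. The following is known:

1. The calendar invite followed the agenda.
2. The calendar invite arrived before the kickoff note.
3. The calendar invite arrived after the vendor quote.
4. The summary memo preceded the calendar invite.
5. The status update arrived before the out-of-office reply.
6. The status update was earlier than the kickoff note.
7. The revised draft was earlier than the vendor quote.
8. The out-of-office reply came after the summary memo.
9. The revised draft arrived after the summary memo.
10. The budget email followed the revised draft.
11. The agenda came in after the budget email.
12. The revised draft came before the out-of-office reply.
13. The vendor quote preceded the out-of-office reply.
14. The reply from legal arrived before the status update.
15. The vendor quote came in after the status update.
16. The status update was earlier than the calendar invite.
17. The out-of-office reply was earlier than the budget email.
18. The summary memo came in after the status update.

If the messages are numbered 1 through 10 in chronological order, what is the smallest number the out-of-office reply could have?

The reply from legal, the revised draft, the status update, the summary memo, and the vendor quote must all come before the out-of-office reply — 5 forced predecessors.
Nothing else is forced ahead of the out-of-office reply, so its earliest slot is position 5 + 1 = 6.

6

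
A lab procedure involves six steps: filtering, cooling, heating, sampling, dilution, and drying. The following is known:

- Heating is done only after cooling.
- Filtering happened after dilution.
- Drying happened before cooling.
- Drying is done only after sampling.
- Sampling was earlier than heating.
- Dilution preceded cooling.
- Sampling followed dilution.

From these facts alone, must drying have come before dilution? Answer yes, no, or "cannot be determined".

no

Tracing the constraints gives dilution → sampling → drying, so dilution must come before drying.
That means drying cannot be before dilution.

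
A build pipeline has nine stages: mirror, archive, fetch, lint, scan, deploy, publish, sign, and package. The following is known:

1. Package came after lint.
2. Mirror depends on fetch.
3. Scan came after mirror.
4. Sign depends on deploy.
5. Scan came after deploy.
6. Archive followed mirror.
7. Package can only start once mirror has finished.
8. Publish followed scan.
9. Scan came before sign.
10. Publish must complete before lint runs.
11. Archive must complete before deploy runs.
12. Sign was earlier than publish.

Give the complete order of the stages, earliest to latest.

The constraints fix every adjacent pair, so only one ordering works:
fetch → mirror → archive → deploy → scan → sign → publish → lint → package.

fetch, mirror, archive, deploy, scan, sign, publish, lint, package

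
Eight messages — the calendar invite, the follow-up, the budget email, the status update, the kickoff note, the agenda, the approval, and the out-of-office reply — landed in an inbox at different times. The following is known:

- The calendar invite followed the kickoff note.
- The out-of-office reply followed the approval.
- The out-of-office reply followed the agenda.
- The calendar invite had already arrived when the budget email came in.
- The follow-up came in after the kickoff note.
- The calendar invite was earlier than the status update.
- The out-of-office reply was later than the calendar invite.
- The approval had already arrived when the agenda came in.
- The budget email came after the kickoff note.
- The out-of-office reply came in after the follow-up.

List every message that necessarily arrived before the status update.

the calendar invite, the kickoff note

Directly stated before the status update: the calendar invite.
The kickoff note reaches the status update via the kickoff note → the calendar invite → the status update.
No chain forces the agenda (or any of the others) ahead of the status update.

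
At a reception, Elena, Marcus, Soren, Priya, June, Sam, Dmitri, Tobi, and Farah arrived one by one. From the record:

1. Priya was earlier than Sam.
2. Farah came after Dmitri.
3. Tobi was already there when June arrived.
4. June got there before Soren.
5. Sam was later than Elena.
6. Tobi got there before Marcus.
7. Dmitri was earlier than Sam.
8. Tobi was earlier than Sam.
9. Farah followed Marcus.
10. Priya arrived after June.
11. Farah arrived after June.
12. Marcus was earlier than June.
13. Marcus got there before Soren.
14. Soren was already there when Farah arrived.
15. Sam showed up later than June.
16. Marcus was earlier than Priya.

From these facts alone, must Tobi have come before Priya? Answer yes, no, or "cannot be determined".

yes

Chain the constraints: Tobi → Marcus → Priya. Each link is directly stated, so Tobi comes before Priya.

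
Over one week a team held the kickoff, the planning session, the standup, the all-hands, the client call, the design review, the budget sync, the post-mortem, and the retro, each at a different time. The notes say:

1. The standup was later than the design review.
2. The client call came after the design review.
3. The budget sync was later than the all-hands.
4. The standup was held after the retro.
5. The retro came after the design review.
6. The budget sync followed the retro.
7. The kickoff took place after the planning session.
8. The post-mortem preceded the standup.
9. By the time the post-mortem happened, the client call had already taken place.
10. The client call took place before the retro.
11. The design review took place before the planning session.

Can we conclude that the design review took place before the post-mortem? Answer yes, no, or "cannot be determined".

yes

Chain the constraints: the design review → the client call → the post-mortem. Each link is directly stated, so the design review comes before the post-mortem.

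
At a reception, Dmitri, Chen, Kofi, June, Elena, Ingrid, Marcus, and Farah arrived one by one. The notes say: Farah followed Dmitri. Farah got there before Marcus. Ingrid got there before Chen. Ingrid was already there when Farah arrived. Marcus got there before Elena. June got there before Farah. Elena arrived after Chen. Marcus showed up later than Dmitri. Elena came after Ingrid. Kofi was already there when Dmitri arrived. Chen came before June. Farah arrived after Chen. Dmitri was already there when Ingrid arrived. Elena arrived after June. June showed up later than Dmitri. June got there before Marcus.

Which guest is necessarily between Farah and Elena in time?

Tracing the constraints gives Farah → Marcus → Elena, so Marcus sits after Farah and before Elena.
No other guest is forced both after Farah and before Elena.

Marcus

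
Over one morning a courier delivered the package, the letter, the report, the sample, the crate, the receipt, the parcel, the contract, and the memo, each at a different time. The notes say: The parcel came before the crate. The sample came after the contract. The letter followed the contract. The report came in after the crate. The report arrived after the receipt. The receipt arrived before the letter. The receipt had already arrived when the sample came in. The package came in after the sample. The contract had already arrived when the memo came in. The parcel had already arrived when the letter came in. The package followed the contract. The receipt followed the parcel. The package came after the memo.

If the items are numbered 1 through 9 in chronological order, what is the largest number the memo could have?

8

The memo must come before the package — 1 item forced after it.
Everything else can be placed before the memo in some valid order, so the memo can sit as late as position 9 − 1 = 8.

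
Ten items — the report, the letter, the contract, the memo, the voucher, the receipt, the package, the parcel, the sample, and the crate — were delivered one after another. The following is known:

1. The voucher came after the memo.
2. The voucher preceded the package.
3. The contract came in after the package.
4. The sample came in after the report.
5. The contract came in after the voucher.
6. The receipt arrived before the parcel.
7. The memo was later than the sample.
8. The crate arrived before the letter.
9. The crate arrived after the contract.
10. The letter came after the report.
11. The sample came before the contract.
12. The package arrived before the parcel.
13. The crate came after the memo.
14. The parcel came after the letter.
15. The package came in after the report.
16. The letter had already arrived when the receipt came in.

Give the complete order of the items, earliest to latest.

the report, the sample, the memo, the voucher, the package, the contract, the crate, the letter, the receipt, the parcel

The constraints fix every adjacent pair, so only one ordering works:
the report → the sample → the memo → the voucher → the package → the contract → the crate → the letter → the receipt → the parcel.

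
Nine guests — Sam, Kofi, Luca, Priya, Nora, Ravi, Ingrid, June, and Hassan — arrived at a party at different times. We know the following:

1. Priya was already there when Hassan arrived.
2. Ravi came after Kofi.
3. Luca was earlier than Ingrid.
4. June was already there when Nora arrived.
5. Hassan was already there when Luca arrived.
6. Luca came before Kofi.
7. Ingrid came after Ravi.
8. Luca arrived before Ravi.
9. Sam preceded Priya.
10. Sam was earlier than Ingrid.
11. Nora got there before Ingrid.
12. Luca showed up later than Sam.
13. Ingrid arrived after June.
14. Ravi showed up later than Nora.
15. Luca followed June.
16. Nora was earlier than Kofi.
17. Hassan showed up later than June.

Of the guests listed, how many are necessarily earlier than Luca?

Directly stated before Luca: Hassan, June, and Sam.
Priya reaches Luca via Priya → Hassan → Luca.
No chain forces Ingrid (or any of the others) ahead of Luca.
That's Hassan, June, Priya, and Sam — 4 in all.

4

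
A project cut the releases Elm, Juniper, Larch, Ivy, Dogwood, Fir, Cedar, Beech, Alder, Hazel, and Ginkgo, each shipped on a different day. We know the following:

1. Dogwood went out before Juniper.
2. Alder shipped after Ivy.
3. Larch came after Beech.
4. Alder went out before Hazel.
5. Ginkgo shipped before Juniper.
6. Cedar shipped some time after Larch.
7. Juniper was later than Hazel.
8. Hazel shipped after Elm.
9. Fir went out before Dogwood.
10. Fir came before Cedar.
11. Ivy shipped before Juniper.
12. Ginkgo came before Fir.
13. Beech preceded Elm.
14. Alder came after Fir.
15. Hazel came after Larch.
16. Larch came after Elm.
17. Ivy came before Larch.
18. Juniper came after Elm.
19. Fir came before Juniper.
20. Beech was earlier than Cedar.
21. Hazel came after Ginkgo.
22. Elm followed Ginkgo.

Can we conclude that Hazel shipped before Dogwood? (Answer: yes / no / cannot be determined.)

cannot be determined

No chain of stated constraints runs from Hazel to Dogwood, and none runs from Dogwood to Hazel either.
So the relative order of Hazel and Dogwood is not fixed by the given facts.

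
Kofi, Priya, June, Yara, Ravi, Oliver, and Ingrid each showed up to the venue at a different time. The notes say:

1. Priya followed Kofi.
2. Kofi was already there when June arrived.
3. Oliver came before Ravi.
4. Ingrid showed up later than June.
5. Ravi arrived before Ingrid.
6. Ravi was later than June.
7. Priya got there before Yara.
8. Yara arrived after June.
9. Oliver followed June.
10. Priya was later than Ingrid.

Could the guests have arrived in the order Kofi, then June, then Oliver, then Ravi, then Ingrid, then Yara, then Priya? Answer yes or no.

no

The constraints require Priya before Yara, but in the proposed sequence Yara appears ahead of Priya. That one violation is enough.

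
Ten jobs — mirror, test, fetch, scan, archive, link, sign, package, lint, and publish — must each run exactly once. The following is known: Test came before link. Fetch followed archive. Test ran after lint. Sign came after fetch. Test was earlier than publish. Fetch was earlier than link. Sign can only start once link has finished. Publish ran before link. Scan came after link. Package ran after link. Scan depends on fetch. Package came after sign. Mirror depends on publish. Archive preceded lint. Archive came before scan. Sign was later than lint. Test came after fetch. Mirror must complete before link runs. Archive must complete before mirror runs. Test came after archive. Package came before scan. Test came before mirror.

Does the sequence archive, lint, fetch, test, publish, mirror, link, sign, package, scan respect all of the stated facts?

Check each stated constraint against the proposed order — e.g. fetch is ahead of scan; archive is ahead of scan. Every pair is in the required order; nothing is violated.

yes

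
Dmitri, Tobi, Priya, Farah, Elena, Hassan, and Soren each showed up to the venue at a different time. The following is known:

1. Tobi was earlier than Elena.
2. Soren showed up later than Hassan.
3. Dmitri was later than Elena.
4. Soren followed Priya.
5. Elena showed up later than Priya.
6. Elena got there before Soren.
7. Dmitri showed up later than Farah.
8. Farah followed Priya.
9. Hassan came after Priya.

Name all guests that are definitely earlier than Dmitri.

Directly stated before Dmitri: Elena and Farah.
Priya reaches Dmitri via Priya → Elena → Dmitri.
Tobi reaches Dmitri via Tobi → Elena → Dmitri.
No chain forces Hassan (or any of the others) ahead of Dmitri.

Elena, Farah, Priya, Tobi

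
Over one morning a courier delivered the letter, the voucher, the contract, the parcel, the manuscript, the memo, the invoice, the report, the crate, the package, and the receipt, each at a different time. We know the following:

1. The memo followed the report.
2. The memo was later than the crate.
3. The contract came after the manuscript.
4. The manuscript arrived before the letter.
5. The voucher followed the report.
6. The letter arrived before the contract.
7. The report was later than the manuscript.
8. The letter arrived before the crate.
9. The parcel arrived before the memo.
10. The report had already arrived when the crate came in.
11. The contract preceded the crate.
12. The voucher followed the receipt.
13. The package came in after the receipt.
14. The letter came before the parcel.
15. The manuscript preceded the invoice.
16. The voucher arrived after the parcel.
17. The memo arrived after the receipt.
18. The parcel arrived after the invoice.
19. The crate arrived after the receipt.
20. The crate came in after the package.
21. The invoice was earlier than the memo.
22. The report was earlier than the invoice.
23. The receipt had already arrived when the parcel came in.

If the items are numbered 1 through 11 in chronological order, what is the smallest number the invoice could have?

3

The manuscript and the report must both come before the invoice — 2 forced predecessors.
Nothing else is forced ahead of the invoice, so its earliest slot is position 2 + 1 = 3.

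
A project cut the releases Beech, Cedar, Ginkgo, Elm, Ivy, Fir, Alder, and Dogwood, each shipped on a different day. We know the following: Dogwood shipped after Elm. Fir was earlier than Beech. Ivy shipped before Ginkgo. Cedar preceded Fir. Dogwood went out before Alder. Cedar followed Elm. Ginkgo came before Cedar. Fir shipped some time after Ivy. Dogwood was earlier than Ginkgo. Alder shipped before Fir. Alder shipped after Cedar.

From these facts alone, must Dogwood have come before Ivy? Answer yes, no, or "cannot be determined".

No chain of stated constraints runs from Dogwood to Ivy, and none runs from Ivy to Dogwood either.
So the relative order of Dogwood and Ivy is not fixed by the given facts.

cannot be determined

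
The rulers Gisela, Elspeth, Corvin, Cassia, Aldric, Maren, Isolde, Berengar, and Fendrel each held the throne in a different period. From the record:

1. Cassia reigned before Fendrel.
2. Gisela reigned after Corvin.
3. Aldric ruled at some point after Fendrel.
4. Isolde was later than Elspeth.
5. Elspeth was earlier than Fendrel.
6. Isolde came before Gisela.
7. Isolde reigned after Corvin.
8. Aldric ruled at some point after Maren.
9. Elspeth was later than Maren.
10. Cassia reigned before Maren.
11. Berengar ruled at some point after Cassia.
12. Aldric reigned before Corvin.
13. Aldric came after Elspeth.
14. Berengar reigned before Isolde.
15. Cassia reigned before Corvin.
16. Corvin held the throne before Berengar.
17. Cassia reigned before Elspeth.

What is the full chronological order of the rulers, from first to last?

The constraints fix every adjacent pair, so only one ordering works:
Cassia → Maren → Elspeth → Fendrel → Aldric → Corvin → Berengar → Isolde → Gisela.

Cassia, Maren, Elspeth, Fendrel, Aldric, Corvin, Berengar, Isolde, Gisela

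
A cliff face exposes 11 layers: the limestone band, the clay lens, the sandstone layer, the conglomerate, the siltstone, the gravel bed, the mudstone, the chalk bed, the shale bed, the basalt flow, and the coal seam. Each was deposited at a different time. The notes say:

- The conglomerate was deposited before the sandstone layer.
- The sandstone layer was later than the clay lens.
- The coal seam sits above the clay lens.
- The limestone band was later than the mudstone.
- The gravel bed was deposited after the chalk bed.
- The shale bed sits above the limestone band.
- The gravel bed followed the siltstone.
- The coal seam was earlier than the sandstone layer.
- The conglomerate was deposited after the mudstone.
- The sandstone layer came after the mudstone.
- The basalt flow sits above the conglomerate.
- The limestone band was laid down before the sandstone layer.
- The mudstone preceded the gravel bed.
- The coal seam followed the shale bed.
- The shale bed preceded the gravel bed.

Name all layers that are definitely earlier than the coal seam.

the clay lens, the limestone band, the mudstone, the shale bed

Directly stated before the coal seam: the clay lens and the shale bed.
The limestone band reaches the coal seam via the limestone band → the shale bed → the coal seam.
The mudstone reaches the coal seam via the mudstone → the limestone band → the shale bed → the coal seam.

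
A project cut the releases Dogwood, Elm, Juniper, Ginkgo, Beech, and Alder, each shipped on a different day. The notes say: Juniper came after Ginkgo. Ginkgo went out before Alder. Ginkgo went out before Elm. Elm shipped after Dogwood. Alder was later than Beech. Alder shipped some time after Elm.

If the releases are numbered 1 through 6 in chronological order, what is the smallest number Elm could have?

Dogwood and Ginkgo must both come before Elm — 2 forced predecessors.
Nothing else is forced ahead of Elm, so its earliest slot is position 2 + 1 = 3.

3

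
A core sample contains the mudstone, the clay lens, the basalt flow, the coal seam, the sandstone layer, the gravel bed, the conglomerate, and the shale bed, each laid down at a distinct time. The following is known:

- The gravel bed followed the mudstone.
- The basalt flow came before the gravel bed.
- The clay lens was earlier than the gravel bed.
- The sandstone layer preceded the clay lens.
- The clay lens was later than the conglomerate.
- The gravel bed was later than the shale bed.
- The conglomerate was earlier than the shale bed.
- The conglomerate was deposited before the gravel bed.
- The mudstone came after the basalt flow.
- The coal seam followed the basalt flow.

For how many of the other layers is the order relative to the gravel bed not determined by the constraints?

1

Forced before the gravel bed: the basalt flow, the clay lens, the conglomerate, the mudstone, the sandstone layer, and the shale bed.
That leaves the coal seam with no forced order relative to the gravel bed — 1.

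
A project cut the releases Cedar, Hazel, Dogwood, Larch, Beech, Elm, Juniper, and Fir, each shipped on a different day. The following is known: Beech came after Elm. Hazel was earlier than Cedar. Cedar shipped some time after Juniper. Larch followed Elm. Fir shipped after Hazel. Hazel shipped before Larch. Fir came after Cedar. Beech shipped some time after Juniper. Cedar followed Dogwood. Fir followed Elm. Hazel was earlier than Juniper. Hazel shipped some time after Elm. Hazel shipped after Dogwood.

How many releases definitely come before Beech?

Directly stated before Beech: Elm and Juniper.
Dogwood reaches Beech via Dogwood → Hazel → Juniper → Beech.
Hazel reaches Beech via Hazel → Juniper → Beech.
No chain forces Larch (or any of the others) ahead of Beech.
That's Dogwood, Elm, Hazel, and Juniper — 4 in all.

4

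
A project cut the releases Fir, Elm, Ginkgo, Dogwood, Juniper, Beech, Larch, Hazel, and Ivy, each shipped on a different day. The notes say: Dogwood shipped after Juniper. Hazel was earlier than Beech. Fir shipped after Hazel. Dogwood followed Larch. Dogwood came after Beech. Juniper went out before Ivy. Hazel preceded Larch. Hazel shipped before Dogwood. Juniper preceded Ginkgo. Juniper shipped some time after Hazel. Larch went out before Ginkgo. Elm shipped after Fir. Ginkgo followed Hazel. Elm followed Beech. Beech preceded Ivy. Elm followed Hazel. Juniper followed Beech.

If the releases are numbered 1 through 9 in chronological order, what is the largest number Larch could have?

Larch must come before Dogwood and Ginkgo — 2 releases forced after it.
Everything else can be placed before Larch in some valid order, so Larch can sit as late as position 9 − 2 = 7.

7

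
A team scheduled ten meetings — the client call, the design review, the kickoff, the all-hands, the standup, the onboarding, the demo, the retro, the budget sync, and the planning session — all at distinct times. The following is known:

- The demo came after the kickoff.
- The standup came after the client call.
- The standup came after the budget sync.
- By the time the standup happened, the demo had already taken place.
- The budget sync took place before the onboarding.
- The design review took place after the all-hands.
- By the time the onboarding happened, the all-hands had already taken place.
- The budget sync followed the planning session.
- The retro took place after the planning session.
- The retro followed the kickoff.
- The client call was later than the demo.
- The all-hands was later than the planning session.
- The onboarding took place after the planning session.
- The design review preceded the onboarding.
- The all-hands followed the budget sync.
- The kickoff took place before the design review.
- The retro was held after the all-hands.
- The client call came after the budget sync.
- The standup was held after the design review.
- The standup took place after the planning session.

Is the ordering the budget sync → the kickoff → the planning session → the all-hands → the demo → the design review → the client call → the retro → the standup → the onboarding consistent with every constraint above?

The constraints require the planning session before the budget sync, but in the proposed sequence the budget sync appears ahead of the planning session. That one violation is enough.

no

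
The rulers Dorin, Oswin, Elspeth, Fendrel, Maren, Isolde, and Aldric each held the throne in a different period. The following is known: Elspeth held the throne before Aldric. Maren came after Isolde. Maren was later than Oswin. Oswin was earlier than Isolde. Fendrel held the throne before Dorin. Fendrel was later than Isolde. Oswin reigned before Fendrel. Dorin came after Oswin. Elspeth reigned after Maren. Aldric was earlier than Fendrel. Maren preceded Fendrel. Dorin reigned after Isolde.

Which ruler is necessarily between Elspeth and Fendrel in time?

Aldric

Tracing the constraints gives Elspeth → Aldric → Fendrel, so Aldric sits after Elspeth and before Fendrel.
No other ruler is forced both after Elspeth and before Fendrel.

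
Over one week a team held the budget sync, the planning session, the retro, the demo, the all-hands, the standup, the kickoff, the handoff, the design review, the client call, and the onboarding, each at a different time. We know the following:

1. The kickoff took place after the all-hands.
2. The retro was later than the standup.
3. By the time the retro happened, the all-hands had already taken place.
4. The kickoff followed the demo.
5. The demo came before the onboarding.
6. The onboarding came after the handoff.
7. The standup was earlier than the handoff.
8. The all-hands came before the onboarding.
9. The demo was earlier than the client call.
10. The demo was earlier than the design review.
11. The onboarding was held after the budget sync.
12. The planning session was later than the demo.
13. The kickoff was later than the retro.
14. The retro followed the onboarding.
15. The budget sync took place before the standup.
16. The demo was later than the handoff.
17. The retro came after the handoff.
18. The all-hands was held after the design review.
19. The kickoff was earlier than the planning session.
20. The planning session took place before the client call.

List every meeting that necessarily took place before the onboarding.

the all-hands, the budget sync, the demo, the design review, the handoff, the standup

Directly stated before the onboarding: the all-hands, the budget sync, the demo, and the handoff.
The design review reaches the onboarding via the design review → the all-hands → the onboarding.
The standup reaches the onboarding via the standup → the handoff → the onboarding.
No chain forces the retro (or any of the others) ahead of the onboarding.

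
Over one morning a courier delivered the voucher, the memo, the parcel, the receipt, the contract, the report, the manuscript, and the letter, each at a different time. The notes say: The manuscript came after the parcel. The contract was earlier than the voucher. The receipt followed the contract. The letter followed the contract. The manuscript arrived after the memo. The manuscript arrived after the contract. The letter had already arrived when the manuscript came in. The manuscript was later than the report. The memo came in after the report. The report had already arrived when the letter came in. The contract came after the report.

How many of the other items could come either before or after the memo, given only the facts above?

Forced before the memo: the report; forced after the memo: the manuscript.
That leaves the contract, the letter, the parcel, the receipt, and the voucher with no forced order relative to the memo — 5.

5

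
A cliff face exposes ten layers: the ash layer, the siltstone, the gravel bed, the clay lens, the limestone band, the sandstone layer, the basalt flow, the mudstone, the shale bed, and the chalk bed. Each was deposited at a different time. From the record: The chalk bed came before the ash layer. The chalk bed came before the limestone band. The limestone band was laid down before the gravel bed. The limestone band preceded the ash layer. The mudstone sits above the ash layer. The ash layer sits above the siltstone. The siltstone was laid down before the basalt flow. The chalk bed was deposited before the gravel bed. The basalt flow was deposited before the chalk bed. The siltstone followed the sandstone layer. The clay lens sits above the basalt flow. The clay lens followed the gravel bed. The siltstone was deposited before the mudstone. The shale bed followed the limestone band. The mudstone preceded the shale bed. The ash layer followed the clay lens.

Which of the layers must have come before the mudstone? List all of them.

the ash layer, the basalt flow, the chalk bed, the clay lens, the gravel bed, the limestone band, the sandstone layer, the siltstone

Directly stated before the mudstone: the ash layer and the siltstone.
The basalt flow reaches the mudstone via the basalt flow → the chalk bed → the ash layer → the mudstone.
The chalk bed reaches the mudstone via the chalk bed → the ash layer → the mudstone.
The clay lens reaches the mudstone via the clay lens → the ash layer → the mudstone.
Likewise the gravel bed, the limestone band, and the sandstone layer each reach the mudstone by chaining the stated constraints.
No chain forces the shale bed ahead of the mudstone.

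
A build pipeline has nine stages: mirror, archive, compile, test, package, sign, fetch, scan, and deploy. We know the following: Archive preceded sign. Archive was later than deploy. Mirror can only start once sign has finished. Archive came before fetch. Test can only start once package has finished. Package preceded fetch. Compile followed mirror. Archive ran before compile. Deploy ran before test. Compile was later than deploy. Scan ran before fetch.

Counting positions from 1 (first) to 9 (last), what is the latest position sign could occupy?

Sign must come before compile and mirror — 2 stages forced after it.
Everything else can be placed before sign in some valid order, so sign can sit as late as position 9 − 2 = 7.

7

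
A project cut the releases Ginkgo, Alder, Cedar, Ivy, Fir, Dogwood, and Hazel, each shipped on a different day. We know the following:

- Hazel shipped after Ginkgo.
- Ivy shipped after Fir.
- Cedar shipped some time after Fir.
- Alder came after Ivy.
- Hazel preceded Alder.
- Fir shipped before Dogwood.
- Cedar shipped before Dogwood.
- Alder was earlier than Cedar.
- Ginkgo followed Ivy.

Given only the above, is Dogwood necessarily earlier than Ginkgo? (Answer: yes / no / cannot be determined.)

Tracing the constraints gives Ginkgo → Hazel → Alder → Cedar → Dogwood, so Ginkgo must come before Dogwood.
That means Dogwood cannot be before Ginkgo.

no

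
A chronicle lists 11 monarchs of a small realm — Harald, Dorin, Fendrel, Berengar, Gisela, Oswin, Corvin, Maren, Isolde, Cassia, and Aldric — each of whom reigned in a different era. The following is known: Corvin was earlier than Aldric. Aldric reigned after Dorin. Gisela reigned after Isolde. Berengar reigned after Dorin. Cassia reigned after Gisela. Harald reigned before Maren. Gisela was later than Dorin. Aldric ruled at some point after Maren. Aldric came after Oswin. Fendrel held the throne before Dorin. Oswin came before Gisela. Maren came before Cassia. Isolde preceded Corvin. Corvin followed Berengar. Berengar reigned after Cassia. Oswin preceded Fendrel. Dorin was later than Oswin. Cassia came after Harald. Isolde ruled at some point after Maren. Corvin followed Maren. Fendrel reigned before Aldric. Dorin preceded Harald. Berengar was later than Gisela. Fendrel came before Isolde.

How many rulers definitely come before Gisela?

Directly stated before Gisela: Dorin, Isolde, and Oswin.
Fendrel reaches Gisela via Fendrel → Isolde → Gisela.
Harald reaches Gisela via Harald → Maren → Isolde → Gisela.
Maren reaches Gisela via Maren → Isolde → Gisela.
That's Dorin, Fendrel, Harald, Isolde, Maren, and Oswin — 6 in all.

6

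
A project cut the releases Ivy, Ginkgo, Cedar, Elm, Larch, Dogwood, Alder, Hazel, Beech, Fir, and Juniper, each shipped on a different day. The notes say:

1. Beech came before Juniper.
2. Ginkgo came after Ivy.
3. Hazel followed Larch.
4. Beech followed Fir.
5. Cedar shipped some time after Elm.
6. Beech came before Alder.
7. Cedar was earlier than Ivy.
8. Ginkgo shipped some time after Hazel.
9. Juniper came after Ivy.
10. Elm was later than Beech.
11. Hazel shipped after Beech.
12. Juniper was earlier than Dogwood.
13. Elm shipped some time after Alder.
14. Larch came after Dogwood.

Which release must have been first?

Fir

Fir has a chain of constraints placing it before every other release, so Fir must be first.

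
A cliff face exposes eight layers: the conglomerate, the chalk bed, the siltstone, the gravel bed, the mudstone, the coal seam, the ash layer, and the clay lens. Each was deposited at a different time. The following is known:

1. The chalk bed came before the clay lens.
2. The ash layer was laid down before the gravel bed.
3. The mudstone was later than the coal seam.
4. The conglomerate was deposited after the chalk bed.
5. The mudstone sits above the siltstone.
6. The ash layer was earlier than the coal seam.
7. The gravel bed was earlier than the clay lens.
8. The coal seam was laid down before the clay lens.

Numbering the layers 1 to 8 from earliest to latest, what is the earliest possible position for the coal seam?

2

The ash layer must come before the coal seam — 1 forced predecessor.
Nothing else is forced ahead of the coal seam, so its earliest slot is position 1 + 1 = 2.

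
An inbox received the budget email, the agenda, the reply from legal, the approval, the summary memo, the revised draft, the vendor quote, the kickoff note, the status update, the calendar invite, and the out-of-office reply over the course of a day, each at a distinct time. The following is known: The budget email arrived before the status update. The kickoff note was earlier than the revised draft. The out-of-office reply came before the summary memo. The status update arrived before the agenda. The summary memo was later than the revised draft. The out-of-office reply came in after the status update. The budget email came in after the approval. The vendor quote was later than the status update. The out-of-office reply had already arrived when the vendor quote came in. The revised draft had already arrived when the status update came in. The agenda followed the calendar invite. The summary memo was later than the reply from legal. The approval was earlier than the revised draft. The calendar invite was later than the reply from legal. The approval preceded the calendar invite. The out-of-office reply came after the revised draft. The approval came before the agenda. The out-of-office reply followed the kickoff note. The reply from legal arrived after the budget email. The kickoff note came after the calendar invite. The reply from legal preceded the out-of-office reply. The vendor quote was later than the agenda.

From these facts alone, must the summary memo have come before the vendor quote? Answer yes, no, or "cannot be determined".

No chain of stated constraints runs from the summary memo to the vendor quote, and none runs from the vendor quote to the summary memo either.
So the relative order of the summary memo and the vendor quote is not fixed by the given facts.

cannot be determined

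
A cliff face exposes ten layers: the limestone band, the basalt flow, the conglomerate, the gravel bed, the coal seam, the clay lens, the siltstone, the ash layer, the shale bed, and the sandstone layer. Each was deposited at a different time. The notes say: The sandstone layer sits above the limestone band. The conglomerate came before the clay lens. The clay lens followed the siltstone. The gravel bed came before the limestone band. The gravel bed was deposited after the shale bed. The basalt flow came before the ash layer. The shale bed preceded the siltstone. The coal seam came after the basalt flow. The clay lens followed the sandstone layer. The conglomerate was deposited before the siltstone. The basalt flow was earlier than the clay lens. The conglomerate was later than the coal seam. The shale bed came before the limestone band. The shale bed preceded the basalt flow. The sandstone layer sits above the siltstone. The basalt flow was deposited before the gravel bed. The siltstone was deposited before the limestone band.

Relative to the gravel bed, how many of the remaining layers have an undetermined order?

Forced before the gravel bed: the basalt flow and the shale bed; forced after the gravel bed: the clay lens, the limestone band, and the sandstone layer.
That leaves the ash layer, the coal seam, the conglomerate, and the siltstone with no forced order relative to the gravel bed — 4.

4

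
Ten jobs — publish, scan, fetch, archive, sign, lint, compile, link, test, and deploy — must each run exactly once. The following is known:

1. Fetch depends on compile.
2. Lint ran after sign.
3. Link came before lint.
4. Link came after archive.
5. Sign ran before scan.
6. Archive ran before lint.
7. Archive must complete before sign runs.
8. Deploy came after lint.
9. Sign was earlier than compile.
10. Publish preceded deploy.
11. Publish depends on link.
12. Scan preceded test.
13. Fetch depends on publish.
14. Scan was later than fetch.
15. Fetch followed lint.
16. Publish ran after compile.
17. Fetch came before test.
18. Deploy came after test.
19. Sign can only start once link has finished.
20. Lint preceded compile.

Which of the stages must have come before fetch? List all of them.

archive, compile, link, lint, publish, sign

Directly stated before fetch: compile, lint, and publish.
Archive reaches fetch via archive → lint → fetch.
Link reaches fetch via link → lint → fetch.
Sign reaches fetch via sign → compile → fetch.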